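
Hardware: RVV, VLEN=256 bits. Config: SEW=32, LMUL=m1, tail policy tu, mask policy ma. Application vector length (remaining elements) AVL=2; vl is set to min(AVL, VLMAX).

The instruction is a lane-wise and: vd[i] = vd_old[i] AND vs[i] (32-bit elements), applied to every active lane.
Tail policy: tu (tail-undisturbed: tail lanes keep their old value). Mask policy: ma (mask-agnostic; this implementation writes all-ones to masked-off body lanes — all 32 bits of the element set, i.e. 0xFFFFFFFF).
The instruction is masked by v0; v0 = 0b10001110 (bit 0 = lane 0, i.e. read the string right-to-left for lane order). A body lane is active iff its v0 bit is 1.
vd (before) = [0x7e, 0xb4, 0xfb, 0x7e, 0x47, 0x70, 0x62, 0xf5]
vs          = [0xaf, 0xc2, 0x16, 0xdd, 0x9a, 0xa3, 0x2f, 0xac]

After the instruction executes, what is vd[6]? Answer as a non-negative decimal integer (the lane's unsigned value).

VLMAX = (256 × 1) / 32 = 8 lanes
vl ← min(2, 8) = 2
  i=0: mask-off/ones → 4294967295
  i=1: and(0xb4,0xc2) → 128
  i=2: tail/keep → 251
  i=3: tail/keep → 126
  i=4: tail/keep → 71
  i=5: tail/keep → 112
  i=6: tail/keep → 98
  i=7: tail/keep → 245

vd[6] = 98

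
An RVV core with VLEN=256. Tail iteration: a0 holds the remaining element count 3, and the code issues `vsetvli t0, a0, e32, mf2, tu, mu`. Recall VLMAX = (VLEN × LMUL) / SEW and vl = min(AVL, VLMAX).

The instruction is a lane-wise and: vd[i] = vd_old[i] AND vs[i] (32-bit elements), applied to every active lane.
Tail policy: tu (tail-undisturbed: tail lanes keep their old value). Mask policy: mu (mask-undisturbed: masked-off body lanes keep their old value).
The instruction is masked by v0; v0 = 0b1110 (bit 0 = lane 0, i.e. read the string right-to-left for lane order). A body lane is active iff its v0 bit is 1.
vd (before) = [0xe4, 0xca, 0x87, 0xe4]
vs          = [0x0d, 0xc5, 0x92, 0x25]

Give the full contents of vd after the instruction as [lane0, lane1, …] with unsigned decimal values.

vd = [228, 192, 130, 228]

VLMAX = VLEN×LMUL/SEW = 256×1/2/32 = 4
AVL=3 ≤ VLMAX=4, so vl = 3
  i=0: mask-off/keep → 228
  i=1: and(0xca,0xc5) → 192
  i=2: and(0x87,0x92) → 130
  i=3: tail/keep → 228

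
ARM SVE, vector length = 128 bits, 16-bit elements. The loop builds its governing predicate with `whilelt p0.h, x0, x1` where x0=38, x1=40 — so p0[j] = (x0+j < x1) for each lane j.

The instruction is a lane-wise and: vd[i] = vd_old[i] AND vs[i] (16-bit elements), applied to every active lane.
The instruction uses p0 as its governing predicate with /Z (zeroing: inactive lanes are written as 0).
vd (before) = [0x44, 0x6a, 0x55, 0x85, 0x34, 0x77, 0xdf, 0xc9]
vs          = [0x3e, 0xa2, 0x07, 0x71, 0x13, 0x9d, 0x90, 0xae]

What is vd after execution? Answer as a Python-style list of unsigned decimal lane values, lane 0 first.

vd = [4, 34, 0, 0, 0, 0, 0, 0]

128-bit reg / 16-bit elem → 8 lanes
p0[j] = (38+j < 40); true for j=0..1 → 2 lanes set
lane  0: and(0x44,0x3e) ⇒ 0x04
lane  1: and(0x6a,0xa2) ⇒ 0x22
lane  2: tail/zero ⇒ 0x00
lane  3: tail/zero ⇒ 0x00
lane  4: tail/zero ⇒ 0x00
lane  5: tail/zero ⇒ 0x00
lane  6: tail/zero ⇒ 0x00
lane  7: tail/zero ⇒ 0x00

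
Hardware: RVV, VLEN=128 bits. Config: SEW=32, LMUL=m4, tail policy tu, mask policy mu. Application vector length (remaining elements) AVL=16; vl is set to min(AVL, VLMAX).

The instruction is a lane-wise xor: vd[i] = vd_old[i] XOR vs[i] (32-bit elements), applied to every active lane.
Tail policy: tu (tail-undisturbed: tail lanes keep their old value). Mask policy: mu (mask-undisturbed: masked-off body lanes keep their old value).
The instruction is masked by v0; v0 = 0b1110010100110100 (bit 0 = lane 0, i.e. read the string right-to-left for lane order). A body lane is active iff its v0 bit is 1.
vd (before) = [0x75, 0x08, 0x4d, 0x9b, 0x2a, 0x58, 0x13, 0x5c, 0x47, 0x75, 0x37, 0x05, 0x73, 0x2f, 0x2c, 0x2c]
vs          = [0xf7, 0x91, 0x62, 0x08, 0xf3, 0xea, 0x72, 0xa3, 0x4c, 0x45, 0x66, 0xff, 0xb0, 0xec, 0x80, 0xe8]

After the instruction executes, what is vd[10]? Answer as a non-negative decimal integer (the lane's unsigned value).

vd[10] = 81

VLMAX = VLEN×LMUL/SEW = 128×4/32 = 16
vl ← min(16, 16) = 16
[0] mask-off/keep = 0x75
[1] mask-off/keep = 0x08
[2] xor(0x4d,0x62) = 0x2f
[3] mask-off/keep = 0x9b
[4] xor(0x2a,0xf3) = 0xd9
[5] xor(0x58,0xea) = 0xb2
[6] mask-off/keep = 0x13
[7] mask-off/keep = 0x5c
[8] xor(0x47,0x4c) = 0x0b
[9] mask-off/keep = 0x75
[10] xor(0x37,0x66) = 0x51
[11] mask-off/keep = 0x05
[12] mask-off/keep = 0x73
[13] xor(0x2f,0xec) = 0xc3
[14] xor(0x2c,0x80) = 0xac
[15] xor(0x2c,0xe8) = 0xc4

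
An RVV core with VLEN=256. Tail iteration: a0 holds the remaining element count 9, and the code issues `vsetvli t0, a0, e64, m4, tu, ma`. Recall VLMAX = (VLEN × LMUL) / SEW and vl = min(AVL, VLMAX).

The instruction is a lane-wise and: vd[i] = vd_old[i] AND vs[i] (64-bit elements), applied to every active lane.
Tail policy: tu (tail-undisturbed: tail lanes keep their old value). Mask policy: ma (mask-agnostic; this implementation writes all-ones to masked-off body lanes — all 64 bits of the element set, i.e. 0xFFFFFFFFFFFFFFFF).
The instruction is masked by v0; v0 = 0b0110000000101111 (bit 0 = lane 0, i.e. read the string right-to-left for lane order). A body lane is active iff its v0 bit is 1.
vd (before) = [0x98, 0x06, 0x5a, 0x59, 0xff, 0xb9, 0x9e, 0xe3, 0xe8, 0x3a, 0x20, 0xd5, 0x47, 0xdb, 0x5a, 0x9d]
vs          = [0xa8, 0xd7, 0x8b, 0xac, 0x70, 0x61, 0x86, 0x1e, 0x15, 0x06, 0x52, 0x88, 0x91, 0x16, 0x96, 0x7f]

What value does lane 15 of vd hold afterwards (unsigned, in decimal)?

vd[15] = 157

VLMAX = (256 × 4) / 64 = 16 lanes
vl ← min(9, 16) = 9
  i=0: and(0x98,0xa8) → 136
  i=1: and(0x06,0xd7) → 6
  i=2: and(0x5a,0x8b) → 10
  i=3: and(0x59,0xac) → 8
  i=4: mask-off/ones → 18446744073709551615
  i=5: and(0xb9,0x61) → 33
  i=6: mask-off/ones → 18446744073709551615
  i=7: mask-off/ones → 18446744073709551615
  i=8: mask-off/ones → 18446744073709551615
  i=9: tail/keep → 58
  i=10: tail/keep → 32
  i=11: tail/keep → 213
  i=12: tail/keep → 71
  i=13: tail/keep → 219
  i=14: tail/keep → 90
  i=15: tail/keep → 157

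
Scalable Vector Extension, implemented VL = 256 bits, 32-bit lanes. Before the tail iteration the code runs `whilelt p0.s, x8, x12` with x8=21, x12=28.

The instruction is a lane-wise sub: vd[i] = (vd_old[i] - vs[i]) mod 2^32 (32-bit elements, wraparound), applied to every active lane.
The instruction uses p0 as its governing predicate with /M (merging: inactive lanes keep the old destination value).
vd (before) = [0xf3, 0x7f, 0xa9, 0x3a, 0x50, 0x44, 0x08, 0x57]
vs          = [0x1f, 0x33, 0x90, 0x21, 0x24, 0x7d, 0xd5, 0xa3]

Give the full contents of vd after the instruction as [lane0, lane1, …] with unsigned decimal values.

256-bit reg / 32-bit elem → 8 lanes
p0[j] = (21+j < 28); true for j=0..6 → 7 lanes set
vd[0] sub(0xf3,0x1f) -> 0xd4
vd[1] sub(0x7f,0x33) -> 0x4c
vd[2] sub(0xa9,0x90) -> 0x19
vd[3] sub(0x3a,0x21) -> 0x19
vd[4] sub(0x50,0x24) -> 0x2c
vd[5] sub(0x44,0x7d) -> 0xffffffc7
vd[6] sub(0x08,0xd5) -> 0xffffff33
vd[7] tail/keep -> 0x57

vd = [212, 76, 25, 25, 44, 4294967239, 4294967091, 87]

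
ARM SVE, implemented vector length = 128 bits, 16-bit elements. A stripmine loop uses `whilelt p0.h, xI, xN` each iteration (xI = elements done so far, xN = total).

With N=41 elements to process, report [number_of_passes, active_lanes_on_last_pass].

[iterations, last_vl] = [6, 1]

register lanes = 128/16 = 8
41 elements at 8/iter → 6 passes, remainder 1 on the last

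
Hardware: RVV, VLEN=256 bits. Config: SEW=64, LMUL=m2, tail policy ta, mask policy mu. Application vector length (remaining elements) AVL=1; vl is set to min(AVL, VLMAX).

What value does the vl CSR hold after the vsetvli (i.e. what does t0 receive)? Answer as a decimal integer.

VLMAX = (256 × 2) / 64 = 8 lanes
vl = min(AVL, VLMAX) = min(1, 8) = 1

vl = 1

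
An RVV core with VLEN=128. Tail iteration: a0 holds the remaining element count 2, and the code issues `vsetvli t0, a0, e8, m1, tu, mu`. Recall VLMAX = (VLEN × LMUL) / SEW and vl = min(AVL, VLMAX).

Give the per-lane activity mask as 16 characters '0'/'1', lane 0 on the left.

VLMAX = VLEN×LMUL/SEW = 128×1/8 = 16
AVL=2 ≤ VLMAX=16, so vl = 2
bits (lane 0 leftmost): 1100000000000000

predicate = 1100000000000000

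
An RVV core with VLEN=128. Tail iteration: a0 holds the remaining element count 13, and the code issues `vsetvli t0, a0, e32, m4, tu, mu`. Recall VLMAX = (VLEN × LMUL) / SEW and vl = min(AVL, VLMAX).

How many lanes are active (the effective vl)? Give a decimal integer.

VLMAX = (128 × 4) / 32 = 16 lanes
AVL=13 ≤ VLMAX=16, so vl = 13

vl = 13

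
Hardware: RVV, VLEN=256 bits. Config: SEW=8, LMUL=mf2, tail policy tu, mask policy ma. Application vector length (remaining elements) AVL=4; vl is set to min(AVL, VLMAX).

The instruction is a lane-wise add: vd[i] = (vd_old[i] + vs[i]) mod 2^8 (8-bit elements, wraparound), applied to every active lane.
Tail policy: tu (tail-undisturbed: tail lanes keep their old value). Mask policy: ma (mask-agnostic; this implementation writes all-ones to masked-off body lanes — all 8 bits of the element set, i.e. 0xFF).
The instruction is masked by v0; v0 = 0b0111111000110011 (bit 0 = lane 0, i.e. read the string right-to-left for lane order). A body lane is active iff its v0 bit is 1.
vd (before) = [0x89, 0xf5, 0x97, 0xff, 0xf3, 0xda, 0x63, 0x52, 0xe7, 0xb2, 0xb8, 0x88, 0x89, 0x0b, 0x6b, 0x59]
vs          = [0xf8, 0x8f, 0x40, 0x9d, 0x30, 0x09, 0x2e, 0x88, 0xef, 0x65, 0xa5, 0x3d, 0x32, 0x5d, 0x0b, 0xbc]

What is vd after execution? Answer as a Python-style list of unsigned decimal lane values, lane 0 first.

VLMAX = (256 × 1/2) / 8 = 16 lanes
vl = min(AVL, VLMAX) = min(4, 16) = 4
vd[0] add(0x89,0xf8) -> 0x81
vd[1] add(0xf5,0x8f) -> 0x84
vd[2] mask-off/ones -> 0xff
vd[3] mask-off/ones -> 0xff
vd[4] tail/keep -> 0xf3
vd[5] tail/keep -> 0xda
vd[6] tail/keep -> 0x63
vd[7] tail/keep -> 0x52
vd[8] tail/keep -> 0xe7
vd[9] tail/keep -> 0xb2
vd[10] tail/keep -> 0xb8
vd[11] tail/keep -> 0x88
vd[12] tail/keep -> 0x89
vd[13] tail/keep -> 0x0b
vd[14] tail/keep -> 0x6b
vd[15] tail/keep -> 0x59

vd = [129, 132, 255, 255, 243, 218, 99, 82, 231, 178, 184, 136, 137, 11, 107, 89]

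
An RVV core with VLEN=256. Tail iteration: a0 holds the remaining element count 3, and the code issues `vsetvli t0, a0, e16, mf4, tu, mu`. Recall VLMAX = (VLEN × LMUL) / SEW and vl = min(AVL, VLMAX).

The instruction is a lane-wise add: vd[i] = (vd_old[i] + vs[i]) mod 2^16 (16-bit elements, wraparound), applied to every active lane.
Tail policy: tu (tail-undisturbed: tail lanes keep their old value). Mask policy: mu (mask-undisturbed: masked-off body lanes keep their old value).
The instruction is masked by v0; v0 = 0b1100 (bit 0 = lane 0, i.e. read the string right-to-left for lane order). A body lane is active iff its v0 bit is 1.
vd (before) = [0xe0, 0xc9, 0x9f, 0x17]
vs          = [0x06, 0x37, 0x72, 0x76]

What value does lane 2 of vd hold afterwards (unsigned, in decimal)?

vd[2] = 273

lanes per group: 256·1/4/16 = 4
vl ← min(3, 4) = 3
  i=0: mask-off/keep → 224
  i=1: mask-off/keep → 201
  i=2: add(0x9f,0x72) → 273
  i=3: tail/keep → 23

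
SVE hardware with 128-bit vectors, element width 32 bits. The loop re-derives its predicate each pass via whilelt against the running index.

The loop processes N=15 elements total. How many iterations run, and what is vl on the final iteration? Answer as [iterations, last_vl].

[iterations, last_vl] = [4, 3]

128-bit reg / 32-bit elem → 4 lanes
iterations = ceil(15/4) = 4; final-pass vl = 3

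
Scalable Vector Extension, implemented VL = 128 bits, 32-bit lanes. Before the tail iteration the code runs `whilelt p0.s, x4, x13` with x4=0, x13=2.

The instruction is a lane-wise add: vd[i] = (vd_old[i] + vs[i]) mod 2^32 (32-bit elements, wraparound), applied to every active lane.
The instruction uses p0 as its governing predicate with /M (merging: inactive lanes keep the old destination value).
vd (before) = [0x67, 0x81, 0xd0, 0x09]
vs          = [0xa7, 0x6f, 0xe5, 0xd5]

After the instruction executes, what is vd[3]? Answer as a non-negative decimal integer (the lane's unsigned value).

lane count: 128 div 32 = 4
p0[j] = (0+j < 2); true for j=0..1 → 2 lanes set
[0] add(0x67,0xa7) = 0x10e
[1] add(0x81,0x6f) = 0xf0
[2] tail/keep = 0xd0
[3] tail/keep = 0x09

vd[3] = 9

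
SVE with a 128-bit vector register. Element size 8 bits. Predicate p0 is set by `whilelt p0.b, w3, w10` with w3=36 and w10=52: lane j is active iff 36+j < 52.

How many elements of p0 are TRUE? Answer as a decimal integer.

128-bit reg / 8-bit elem → 16 lanes
active while 36+j < 52, i.e. j ∈ [0,16) capped at 16 ⇒ 16

vl = 16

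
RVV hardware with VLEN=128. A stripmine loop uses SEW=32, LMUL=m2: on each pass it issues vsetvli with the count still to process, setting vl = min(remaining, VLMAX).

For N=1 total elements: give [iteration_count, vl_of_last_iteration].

VLMAX = VLEN×LMUL/SEW = 128×2/32 = 8
1 elements at 8/iter → 1 passes, remainder 1 on the last

[iterations, last_vl] = [1, 1]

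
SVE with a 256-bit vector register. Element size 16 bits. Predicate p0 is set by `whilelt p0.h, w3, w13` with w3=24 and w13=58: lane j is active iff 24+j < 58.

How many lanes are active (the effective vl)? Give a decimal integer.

register lanes = 256/16 = 16
p0[j] = (24+j < 58); true for j=0..15 → 16 lanes set

vl = 16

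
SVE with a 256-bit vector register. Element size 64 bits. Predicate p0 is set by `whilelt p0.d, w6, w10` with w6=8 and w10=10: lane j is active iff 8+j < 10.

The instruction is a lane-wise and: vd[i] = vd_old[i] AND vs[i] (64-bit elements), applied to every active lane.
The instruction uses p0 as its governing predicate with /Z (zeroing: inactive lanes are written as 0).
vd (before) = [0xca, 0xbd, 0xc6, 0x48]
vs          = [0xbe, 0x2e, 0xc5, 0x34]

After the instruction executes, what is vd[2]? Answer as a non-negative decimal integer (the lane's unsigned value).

vd[2] = 0

256-bit reg / 64-bit elem → 4 lanes
whilelt: lane j active iff 8+j < 10 → j < 2 → 2 active
lane  0: and(0xca,0xbe) ⇒ 0x8a
lane  1: and(0xbd,0x2e) ⇒ 0x2c
lane  2: tail/zero ⇒ 0x00
lane  3: tail/zero ⇒ 0x00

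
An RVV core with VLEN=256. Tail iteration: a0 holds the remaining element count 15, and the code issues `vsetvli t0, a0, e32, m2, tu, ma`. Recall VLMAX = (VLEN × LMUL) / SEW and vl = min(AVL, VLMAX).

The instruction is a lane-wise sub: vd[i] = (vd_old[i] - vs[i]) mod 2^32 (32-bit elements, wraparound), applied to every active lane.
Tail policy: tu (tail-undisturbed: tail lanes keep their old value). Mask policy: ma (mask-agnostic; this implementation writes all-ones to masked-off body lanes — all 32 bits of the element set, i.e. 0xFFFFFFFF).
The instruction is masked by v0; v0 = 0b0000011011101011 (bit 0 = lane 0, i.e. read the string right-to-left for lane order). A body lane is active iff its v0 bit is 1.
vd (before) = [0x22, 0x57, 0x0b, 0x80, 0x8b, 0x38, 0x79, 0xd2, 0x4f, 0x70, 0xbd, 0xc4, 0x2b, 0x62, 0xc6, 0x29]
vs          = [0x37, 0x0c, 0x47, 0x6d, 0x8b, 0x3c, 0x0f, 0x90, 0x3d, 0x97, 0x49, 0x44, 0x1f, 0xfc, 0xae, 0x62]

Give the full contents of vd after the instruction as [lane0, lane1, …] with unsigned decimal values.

vd = [4294967275, 75, 4294967295, 19, 4294967295, 4294967292, 106, 66, 4294967295, 4294967257, 116, 4294967295, 4294967295, 4294967295, 4294967295, 41]

VLMAX = VLEN×LMUL/SEW = 256×2/32 = 16
vl ← min(15, 16) = 15
[0] sub(0x22,0x37) = 0xffffffeb
[1] sub(0x57,0x0c) = 0x4b
[2] mask-off/ones = 0xffffffff
[3] sub(0x80,0x6d) = 0x13
[4] mask-off/ones = 0xffffffff
[5] sub(0x38,0x3c) = 0xfffffffc
[6] sub(0x79,0x0f) = 0x6a
[7] sub(0xd2,0x90) = 0x42
[8] mask-off/ones = 0xffffffff
[9] sub(0x70,0x97) = 0xffffffd9
[10] sub(0xbd,0x49) = 0x74
[11] mask-off/ones = 0xffffffff
[12] mask-off/ones = 0xffffffff
[13] mask-off/ones = 0xffffffff
[14] mask-off/ones = 0xffffffff
[15] tail/keep = 0x29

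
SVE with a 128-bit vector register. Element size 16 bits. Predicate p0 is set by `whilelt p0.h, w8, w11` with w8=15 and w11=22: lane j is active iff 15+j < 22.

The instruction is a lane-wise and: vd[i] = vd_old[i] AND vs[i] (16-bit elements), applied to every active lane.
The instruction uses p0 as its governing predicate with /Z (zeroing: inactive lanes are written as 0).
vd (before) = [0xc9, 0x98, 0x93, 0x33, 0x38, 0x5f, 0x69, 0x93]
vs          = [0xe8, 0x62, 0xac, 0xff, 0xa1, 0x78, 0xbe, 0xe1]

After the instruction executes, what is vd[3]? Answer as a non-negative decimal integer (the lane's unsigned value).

vd[3] = 51

lane count: 128 div 16 = 8
whilelt: lane j active iff 15+j < 22 → j < 7 → 7 active
  i=0: and(0xc9,0xe8) → 200
  i=1: and(0x98,0x62) → 0
  i=2: and(0x93,0xac) → 128
  i=3: and(0x33,0xff) → 51
  i=4: and(0x38,0xa1) → 32
  i=5: and(0x5f,0x78) → 88
  i=6: and(0x69,0xbe) → 40
  i=7: tail/zero → 0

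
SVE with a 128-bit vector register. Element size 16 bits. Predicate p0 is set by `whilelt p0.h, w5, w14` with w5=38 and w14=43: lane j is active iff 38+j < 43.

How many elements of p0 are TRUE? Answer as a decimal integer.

lane count: 128 div 16 = 8
p0[j] = (38+j < 43); true for j=0..4 → 5 lanes set

vl = 5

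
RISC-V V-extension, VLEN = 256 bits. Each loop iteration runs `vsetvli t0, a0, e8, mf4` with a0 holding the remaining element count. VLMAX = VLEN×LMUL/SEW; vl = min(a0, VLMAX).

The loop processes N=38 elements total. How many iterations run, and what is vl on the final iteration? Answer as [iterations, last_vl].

[iterations, last_vl] = [5, 6]

VLMAX = (256 × 1/4) / 8 = 8 lanes
N=38: ⌈38/8⌉ = 5 iters; last vl = 38 − 4×8 = 6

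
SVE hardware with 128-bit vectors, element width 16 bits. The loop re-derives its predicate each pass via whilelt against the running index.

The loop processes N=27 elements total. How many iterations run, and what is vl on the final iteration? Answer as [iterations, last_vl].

[iterations, last_vl] = [4, 3]

128-bit reg / 16-bit elem → 8 lanes
27 elements at 8/iter → 4 passes, remainder 3 on the last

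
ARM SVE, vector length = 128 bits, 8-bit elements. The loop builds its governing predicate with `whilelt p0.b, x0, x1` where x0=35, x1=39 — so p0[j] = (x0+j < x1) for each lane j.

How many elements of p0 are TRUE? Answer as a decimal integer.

lane count: 128 div 8 = 16
active while 35+j < 39, i.e. j ∈ [0,4) capped at 16 ⇒ 4

vl = 4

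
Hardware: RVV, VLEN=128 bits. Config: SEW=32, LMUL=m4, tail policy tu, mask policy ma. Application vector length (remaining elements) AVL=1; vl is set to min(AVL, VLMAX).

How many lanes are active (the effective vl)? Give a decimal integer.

lanes per group: 128·4/32 = 16
vl = min(AVL, VLMAX) = min(1, 16) = 1

vl = 1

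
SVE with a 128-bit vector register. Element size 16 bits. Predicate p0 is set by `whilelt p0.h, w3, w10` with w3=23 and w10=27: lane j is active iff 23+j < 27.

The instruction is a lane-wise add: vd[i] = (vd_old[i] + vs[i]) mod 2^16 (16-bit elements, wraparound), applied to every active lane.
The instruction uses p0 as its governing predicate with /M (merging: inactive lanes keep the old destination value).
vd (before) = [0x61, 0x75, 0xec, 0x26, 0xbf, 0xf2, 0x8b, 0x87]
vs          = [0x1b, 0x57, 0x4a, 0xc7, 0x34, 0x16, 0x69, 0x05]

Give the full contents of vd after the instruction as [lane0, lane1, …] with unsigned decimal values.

vd = [124, 204, 310, 237, 191, 242, 139, 135]

register lanes = 128/16 = 8
active while 23+j < 27, i.e. j ∈ [0,4) capped at 8 ⇒ 4
[0] add(0x61,0x1b) = 0x7c
[1] add(0x75,0x57) = 0xcc
[2] add(0xec,0x4a) = 0x136
[3] add(0x26,0xc7) = 0xed
[4] tail/keep = 0xbf
[5] tail/keep = 0xf2
[6] tail/keep = 0x8b
[7] tail/keep = 0x87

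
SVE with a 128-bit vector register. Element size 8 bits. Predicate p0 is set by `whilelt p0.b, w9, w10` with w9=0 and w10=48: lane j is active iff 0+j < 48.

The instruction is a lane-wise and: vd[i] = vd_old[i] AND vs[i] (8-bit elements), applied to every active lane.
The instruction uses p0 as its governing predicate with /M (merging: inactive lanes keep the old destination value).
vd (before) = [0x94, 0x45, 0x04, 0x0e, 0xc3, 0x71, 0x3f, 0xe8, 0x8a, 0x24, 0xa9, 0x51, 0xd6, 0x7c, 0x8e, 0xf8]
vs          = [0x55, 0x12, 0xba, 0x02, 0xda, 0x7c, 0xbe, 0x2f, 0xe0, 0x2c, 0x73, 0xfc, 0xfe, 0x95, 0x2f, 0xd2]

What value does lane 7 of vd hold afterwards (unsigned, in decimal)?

vd[7] = 40

register lanes = 128/8 = 16
active while 0+j < 48, i.e. j ∈ [0,48) capped at 16 ⇒ 16
lane  0: and(0x94,0x55) ⇒ 0x14
lane  1: and(0x45,0x12) ⇒ 0x00
lane  2: and(0x04,0xba) ⇒ 0x00
lane  3: and(0x0e,0x02) ⇒ 0x02
lane  4: and(0xc3,0xda) ⇒ 0xc2
lane  5: and(0x71,0x7c) ⇒ 0x70
lane  6: and(0x3f,0xbe) ⇒ 0x3e
lane  7: and(0xe8,0x2f) ⇒ 0x28
lane  8: and(0x8a,0xe0) ⇒ 0x80
lane  9: and(0x24,0x2c) ⇒ 0x24
lane 10: and(0xa9,0x73) ⇒ 0x21
lane 11: and(0x51,0xfc) ⇒ 0x50
lane 12: and(0xd6,0xfe) ⇒ 0xd6
lane 13: and(0x7c,0x95) ⇒ 0x14
lane 14: and(0x8e,0x2f) ⇒ 0x0e
lane 15: and(0xf8,0xd2) ⇒ 0xd0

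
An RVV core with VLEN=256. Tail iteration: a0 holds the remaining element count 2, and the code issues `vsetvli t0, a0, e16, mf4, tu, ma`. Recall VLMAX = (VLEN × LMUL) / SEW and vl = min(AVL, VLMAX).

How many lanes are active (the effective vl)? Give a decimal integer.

vl = 2

VLMAX = (256 × 1/4) / 16 = 4 lanes
vl ← min(2, 4) = 2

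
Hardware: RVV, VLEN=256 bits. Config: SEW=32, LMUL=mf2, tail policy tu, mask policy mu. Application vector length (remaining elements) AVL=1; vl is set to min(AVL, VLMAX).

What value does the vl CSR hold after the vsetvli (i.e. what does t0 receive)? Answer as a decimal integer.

vl = 1

lanes per group: 256·1/2/32 = 4
vl = min(AVL, VLMAX) = min(1, 4) = 1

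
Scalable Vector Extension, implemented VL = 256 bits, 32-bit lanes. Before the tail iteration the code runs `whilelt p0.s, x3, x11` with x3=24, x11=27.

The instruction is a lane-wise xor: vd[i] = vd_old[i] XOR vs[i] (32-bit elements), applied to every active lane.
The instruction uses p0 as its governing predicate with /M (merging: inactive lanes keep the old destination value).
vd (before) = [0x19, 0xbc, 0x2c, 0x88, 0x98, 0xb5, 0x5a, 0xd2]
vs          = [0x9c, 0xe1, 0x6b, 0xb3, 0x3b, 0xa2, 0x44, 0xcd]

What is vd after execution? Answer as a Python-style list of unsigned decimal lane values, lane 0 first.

256-bit reg / 32-bit elem → 8 lanes
active while 24+j < 27, i.e. j ∈ [0,3) capped at 8 ⇒ 3
[0] xor(0x19,0x9c) = 0x85
[1] xor(0xbc,0xe1) = 0x5d
[2] xor(0x2c,0x6b) = 0x47
[3] tail/keep = 0x88
[4] tail/keep = 0x98
[5] tail/keep = 0xb5
[6] tail/keep = 0x5a
[7] tail/keep = 0xd2

vd = [133, 93, 71, 136, 152, 181, 90, 210]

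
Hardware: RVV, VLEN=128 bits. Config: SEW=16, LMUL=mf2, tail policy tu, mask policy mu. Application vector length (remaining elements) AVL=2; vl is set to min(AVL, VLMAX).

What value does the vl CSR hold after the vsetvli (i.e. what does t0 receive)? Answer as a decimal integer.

vl = 2

lanes per group: 128·1/2/16 = 4
AVL=2 ≤ VLMAX=4, so vl = 2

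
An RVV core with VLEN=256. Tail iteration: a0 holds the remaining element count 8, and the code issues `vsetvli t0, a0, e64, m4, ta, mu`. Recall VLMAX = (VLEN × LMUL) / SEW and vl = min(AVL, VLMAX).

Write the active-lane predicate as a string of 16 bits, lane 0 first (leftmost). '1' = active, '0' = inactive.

predicate = 1111111100000000

VLMAX = (256 × 4) / 64 = 16 lanes
vl = min(AVL, VLMAX) = min(8, 16) = 8
bits (lane 0 leftmost): 1111111100000000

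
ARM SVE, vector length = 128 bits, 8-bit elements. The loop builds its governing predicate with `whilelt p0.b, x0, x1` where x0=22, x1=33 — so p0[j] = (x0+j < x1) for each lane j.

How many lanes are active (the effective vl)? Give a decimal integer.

vl = 11

lane count: 128 div 8 = 16
active while 22+j < 33, i.e. j ∈ [0,11) capped at 16 ⇒ 11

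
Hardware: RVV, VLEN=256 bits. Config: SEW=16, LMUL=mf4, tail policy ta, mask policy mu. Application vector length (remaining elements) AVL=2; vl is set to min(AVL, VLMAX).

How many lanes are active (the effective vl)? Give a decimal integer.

lanes per group: 256·1/4/16 = 4
vl = min(AVL, VLMAX) = min(2, 4) = 2

vl = 2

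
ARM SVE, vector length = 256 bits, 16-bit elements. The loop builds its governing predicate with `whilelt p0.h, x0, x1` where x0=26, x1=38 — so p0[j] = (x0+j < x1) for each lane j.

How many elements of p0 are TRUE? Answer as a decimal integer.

256-bit reg / 16-bit elem → 16 lanes
whilelt: lane j active iff 26+j < 38 → j < 12 → 12 active

vl = 12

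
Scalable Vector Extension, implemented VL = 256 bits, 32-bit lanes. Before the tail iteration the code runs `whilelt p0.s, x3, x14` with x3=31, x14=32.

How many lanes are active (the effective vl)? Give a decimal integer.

register lanes = 256/32 = 8
whilelt: lane j active iff 31+j < 32 → j < 1 → 1 active

vl = 1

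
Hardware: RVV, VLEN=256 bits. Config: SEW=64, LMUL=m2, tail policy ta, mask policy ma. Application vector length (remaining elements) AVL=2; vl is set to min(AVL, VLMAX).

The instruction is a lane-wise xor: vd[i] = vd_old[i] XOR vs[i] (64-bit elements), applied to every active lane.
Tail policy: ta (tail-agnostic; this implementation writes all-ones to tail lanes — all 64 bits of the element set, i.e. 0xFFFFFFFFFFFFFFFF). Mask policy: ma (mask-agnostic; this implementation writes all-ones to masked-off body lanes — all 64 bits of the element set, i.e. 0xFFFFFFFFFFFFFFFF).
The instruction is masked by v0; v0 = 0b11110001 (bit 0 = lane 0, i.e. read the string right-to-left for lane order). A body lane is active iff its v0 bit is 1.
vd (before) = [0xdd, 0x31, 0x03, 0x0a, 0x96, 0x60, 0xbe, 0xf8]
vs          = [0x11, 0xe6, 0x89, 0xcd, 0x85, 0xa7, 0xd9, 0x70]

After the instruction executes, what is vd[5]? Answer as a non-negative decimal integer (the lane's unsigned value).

vd[5] = 18446744073709551615

lanes per group: 256·2/64 = 8
vl = min(AVL, VLMAX) = min(2, 8) = 2
vd[0] xor(0xdd,0x11) -> 0xcc
vd[1] mask-off/ones -> 0xffffffffffffffff
vd[2] tail/ones -> 0xffffffffffffffff
vd[3] tail/ones -> 0xffffffffffffffff
vd[4] tail/ones -> 0xffffffffffffffff
vd[5] tail/ones -> 0xffffffffffffffff
vd[6] tail/ones -> 0xffffffffffffffff
vd[7] tail/ones -> 0xffffffffffffffff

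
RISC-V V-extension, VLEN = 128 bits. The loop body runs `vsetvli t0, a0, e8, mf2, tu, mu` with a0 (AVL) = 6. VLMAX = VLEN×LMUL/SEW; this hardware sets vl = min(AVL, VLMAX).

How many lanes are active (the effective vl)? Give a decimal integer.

VLMAX = VLEN×LMUL/SEW = 128×1/2/8 = 8
vl = min(AVL, VLMAX) = min(6, 8) = 6

vl = 6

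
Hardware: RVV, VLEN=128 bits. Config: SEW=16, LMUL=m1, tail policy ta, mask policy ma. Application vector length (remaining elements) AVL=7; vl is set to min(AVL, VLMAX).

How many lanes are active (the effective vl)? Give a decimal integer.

lanes per group: 128·1/16 = 8
vl ← min(7, 8) = 7

vl = 7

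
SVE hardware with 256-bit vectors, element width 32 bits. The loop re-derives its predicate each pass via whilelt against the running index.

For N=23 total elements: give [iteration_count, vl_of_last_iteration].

lane count: 256 div 32 = 8
23 elements at 8/iter → 3 passes, remainder 7 on the last

[iterations, last_vl] = [3, 7]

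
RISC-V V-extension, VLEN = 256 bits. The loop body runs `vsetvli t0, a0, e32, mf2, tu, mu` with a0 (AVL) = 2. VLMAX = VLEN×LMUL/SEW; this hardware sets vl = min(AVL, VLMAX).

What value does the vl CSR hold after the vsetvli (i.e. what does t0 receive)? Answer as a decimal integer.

vl = 2

VLMAX = VLEN×LMUL/SEW = 256×1/2/32 = 4
vl ← min(2, 4) = 2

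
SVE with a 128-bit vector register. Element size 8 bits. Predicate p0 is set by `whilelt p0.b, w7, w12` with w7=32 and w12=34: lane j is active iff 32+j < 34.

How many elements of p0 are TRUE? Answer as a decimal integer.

vl = 2

register lanes = 128/8 = 16
p0[j] = (32+j < 34); true for j=0..1 → 2 lanes set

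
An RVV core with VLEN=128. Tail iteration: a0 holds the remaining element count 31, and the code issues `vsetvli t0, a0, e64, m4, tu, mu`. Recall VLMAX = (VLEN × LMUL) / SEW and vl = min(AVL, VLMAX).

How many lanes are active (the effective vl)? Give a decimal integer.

vl = 8

VLMAX = VLEN×LMUL/SEW = 128×4/64 = 8
vl ← min(31, 8) = 8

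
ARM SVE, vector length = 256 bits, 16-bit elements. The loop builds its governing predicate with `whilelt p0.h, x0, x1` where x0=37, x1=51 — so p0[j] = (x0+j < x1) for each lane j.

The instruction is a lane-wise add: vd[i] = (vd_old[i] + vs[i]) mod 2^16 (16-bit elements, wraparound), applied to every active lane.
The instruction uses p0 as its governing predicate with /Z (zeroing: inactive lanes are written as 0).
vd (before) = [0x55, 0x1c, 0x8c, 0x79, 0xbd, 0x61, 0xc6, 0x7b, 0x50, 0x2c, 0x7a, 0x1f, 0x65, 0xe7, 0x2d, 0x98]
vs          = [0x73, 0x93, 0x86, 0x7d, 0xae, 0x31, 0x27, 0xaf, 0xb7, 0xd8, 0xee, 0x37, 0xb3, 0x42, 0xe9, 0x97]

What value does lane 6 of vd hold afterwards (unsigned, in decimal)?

vd[6] = 237

lane count: 256 div 16 = 16
p0[j] = (37+j < 51); true for j=0..13 → 14 lanes set
lane  0: add(0x55,0x73) ⇒ 0xc8
lane  1: add(0x1c,0x93) ⇒ 0xaf
lane  2: add(0x8c,0x86) ⇒ 0x112
lane  3: add(0x79,0x7d) ⇒ 0xf6
lane  4: add(0xbd,0xae) ⇒ 0x16b
lane  5: add(0x61,0x31) ⇒ 0x92
lane  6: add(0xc6,0x27) ⇒ 0xed
lane  7: add(0x7b,0xaf) ⇒ 0x12a
lane  8: add(0x50,0xb7) ⇒ 0x107
lane  9: add(0x2c,0xd8) ⇒ 0x104
lane 10: add(0x7a,0xee) ⇒ 0x168
lane 11: add(0x1f,0x37) ⇒ 0x56
lane 12: add(0x65,0xb3) ⇒ 0x118
lane 13: add(0xe7,0x42) ⇒ 0x129
lane 14: tail/zero ⇒ 0x00
lane 15: tail/zero ⇒ 0x00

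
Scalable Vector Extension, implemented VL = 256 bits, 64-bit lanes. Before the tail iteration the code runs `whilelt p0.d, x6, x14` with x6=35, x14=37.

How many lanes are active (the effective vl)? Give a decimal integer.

register lanes = 256/64 = 4
p0[j] = (35+j < 37); true for j=0..1 → 2 lanes set

vl = 2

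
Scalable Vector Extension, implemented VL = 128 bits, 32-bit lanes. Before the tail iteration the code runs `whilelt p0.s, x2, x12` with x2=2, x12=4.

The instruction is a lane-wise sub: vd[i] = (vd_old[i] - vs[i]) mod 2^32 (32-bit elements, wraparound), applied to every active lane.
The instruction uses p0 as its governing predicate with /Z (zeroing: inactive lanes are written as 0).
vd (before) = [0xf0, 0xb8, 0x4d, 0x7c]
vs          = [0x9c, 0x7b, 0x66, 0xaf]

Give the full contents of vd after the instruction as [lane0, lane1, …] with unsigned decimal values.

128-bit reg / 32-bit elem → 4 lanes
p0[j] = (2+j < 4); true for j=0..1 → 2 lanes set
[0] sub(0xf0,0x9c) = 0x54
[1] sub(0xb8,0x7b) = 0x3d
[2] tail/zero = 0x00
[3] tail/zero = 0x00

vd = [84, 61, 0, 0]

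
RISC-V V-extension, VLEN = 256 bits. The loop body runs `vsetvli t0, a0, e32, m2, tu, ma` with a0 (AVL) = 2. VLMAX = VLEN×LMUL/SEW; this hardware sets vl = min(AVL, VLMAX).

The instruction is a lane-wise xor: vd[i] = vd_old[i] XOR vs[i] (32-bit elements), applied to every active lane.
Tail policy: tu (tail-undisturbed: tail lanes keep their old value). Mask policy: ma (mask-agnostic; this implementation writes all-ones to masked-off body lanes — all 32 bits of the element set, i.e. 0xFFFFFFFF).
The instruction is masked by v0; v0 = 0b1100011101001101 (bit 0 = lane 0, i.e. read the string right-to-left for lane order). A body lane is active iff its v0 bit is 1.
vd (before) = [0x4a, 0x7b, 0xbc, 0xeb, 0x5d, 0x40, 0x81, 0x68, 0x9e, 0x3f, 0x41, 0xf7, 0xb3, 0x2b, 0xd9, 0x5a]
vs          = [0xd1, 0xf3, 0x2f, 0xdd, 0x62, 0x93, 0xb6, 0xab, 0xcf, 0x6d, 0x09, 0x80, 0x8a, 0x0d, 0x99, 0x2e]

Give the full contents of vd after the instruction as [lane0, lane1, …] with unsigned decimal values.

lanes per group: 256·2/32 = 16
vl = min(AVL, VLMAX) = min(2, 16) = 2
[0] xor(0x4a,0xd1) = 0x9b
[1] mask-off/ones = 0xffffffff
[2] tail/keep = 0xbc
[3] tail/keep = 0xeb
[4] tail/keep = 0x5d
[5] tail/keep = 0x40
[6] tail/keep = 0x81
[7] tail/keep = 0x68
[8] tail/keep = 0x9e
[9] tail/keep = 0x3f
[10] tail/keep = 0x41
[11] tail/keep = 0xf7
[12] tail/keep = 0xb3
[13] tail/keep = 0x2b
[14] tail/keep = 0xd9
[15] tail/keep = 0x5a

vd = [155, 4294967295, 188, 235, 93, 64, 129, 104, 158, 63, 65, 247, 179, 43, 217, 90]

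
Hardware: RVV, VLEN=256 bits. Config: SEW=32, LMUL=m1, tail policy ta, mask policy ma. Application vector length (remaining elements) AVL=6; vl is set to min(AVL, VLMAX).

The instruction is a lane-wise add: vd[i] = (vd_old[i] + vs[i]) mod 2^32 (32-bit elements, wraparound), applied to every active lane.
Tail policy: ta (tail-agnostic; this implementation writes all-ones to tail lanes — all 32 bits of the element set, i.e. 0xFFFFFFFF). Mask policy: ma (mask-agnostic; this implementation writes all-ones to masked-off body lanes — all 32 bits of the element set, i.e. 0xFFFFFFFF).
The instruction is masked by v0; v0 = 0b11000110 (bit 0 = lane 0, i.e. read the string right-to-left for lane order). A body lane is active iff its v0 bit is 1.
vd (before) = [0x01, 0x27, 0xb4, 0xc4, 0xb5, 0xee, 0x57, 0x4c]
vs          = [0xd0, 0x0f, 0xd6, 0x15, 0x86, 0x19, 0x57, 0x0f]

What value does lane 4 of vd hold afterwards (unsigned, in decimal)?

vd[4] = 4294967295

lanes per group: 256·1/32 = 8
vl ← min(6, 8) = 6
lane  0: mask-off/ones ⇒ 0xffffffff
lane  1: add(0x27,0x0f) ⇒ 0x36
lane  2: add(0xb4,0xd6) ⇒ 0x18a
lane  3: mask-off/ones ⇒ 0xffffffff
lane  4: mask-off/ones ⇒ 0xffffffff
lane  5: mask-off/ones ⇒ 0xffffffff
lane  6: tail/ones ⇒ 0xffffffff
lane  7: tail/ones ⇒ 0xffffffff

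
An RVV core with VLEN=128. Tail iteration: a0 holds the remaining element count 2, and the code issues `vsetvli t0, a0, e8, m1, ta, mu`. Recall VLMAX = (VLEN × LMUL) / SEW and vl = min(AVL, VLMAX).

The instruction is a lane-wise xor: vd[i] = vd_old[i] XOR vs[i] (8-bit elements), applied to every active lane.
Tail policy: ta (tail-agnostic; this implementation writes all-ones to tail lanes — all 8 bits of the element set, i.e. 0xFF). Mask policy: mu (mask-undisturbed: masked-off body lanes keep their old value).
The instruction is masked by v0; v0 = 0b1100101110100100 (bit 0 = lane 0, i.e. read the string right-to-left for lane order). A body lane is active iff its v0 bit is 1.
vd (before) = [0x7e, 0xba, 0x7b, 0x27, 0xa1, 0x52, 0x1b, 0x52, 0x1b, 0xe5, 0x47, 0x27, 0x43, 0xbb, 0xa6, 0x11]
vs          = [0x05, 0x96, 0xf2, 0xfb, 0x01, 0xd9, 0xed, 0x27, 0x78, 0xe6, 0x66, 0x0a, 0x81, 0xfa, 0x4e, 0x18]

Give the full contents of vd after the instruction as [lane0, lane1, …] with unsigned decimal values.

vd = [126, 186, 255, 255, 255, 255, 255, 255, 255, 255, 255, 255, 255, 255, 255, 255]

VLMAX = VLEN×LMUL/SEW = 128×1/8 = 16
vl = min(AVL, VLMAX) = min(2, 16) = 2
lane  0: mask-off/keep ⇒ 0x7e
lane  1: mask-off/keep ⇒ 0xba
lane  2: tail/ones ⇒ 0xff
lane  3: tail/ones ⇒ 0xff
lane  4: tail/ones ⇒ 0xff
lane  5: tail/ones ⇒ 0xff
lane  6: tail/ones ⇒ 0xff
lane  7: tail/ones ⇒ 0xff
lane  8: tail/ones ⇒ 0xff
lane  9: tail/ones ⇒ 0xff
lane 10: tail/ones ⇒ 0xff
lane 11: tail/ones ⇒ 0xff
lane 12: tail/ones ⇒ 0xff
lane 13: tail/ones ⇒ 0xff
lane 14: tail/ones ⇒ 0xff
lane 15: tail/ones ⇒ 0xff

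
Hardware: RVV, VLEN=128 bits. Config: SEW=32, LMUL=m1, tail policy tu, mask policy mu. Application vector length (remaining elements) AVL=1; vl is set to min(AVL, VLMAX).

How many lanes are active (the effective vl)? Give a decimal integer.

vl = 1

VLMAX = (128 × 1) / 32 = 4 lanes
vl = min(AVL, VLMAX) = min(1, 4) = 1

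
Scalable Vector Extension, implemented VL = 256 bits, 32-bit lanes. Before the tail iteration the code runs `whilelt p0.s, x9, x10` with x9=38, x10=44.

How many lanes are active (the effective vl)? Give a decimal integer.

register lanes = 256/32 = 8
whilelt: lane j active iff 38+j < 44 → j < 6 → 6 active

vl = 6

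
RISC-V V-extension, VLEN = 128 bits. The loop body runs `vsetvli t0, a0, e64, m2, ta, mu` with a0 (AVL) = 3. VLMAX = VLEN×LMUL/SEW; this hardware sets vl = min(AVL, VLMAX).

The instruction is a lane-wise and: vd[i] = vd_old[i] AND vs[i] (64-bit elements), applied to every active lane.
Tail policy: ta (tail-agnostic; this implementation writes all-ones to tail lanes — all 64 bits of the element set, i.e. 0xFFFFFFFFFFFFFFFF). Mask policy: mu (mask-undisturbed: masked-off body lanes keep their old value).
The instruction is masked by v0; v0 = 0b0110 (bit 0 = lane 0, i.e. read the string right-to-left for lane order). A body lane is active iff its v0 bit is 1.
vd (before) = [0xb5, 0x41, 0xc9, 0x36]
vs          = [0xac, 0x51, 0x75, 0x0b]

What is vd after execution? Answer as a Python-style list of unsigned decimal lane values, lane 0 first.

vd = [181, 65, 65, 18446744073709551615]

VLMAX = VLEN×LMUL/SEW = 128×2/64 = 4
AVL=3 ≤ VLMAX=4, so vl = 3
[0] mask-off/keep = 0xb5
[1] and(0x41,0x51) = 0x41
[2] and(0xc9,0x75) = 0x41
[3] tail/ones = 0xffffffffffffffff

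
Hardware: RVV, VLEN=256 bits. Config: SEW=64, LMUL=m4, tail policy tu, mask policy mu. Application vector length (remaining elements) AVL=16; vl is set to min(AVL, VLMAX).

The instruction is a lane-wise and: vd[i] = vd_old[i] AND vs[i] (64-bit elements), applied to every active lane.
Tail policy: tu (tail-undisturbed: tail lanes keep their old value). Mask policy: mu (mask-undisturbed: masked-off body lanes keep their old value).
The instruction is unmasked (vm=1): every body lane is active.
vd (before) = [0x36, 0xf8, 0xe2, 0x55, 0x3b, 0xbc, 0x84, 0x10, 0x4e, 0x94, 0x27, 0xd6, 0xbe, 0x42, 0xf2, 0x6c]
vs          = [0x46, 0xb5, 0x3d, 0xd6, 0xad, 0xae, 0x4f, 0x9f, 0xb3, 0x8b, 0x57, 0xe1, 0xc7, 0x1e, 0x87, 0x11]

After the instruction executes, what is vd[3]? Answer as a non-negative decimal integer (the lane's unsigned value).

vd[3] = 84

VLMAX = (256 × 4) / 64 = 16 lanes
vl ← min(16, 16) = 16
[0] and(0x36,0x46) = 0x06
[1] and(0xf8,0xb5) = 0xb0
[2] and(0xe2,0x3d) = 0x20
[3] and(0x55,0xd6) = 0x54
[4] and(0x3b,0xad) = 0x29
[5] and(0xbc,0xae) = 0xac
[6] and(0x84,0x4f) = 0x04
[7] and(0x10,0x9f) = 0x10
[8] and(0x4e,0xb3) = 0x02
[9] and(0x94,0x8b) = 0x80
[10] and(0x27,0x57) = 0x07
[11] and(0xd6,0xe1) = 0xc0
[12] and(0xbe,0xc7) = 0x86
[13] and(0x42,0x1e) = 0x02
[14] and(0xf2,0x87) = 0x82
[15] and(0x6c,0x11) = 0x00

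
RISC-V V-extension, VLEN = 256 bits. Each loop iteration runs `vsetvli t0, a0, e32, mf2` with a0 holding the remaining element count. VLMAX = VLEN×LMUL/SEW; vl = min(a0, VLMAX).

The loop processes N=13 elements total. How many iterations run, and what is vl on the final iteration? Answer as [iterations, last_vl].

VLMAX = (256 × 1/2) / 32 = 4 lanes
N=13: ⌈13/4⌉ = 4 iters; last vl = 13 − 3×4 = 1

[iterations, last_vl] = [4, 1]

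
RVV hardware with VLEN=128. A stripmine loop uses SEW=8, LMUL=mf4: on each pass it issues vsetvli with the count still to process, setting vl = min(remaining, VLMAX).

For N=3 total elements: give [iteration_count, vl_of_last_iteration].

[iterations, last_vl] = [1, 3]

VLMAX = VLEN×LMUL/SEW = 128×1/4/8 = 4
N=3: ⌈3/4⌉ = 1 iters; last vl = 3 − 0×4 = 3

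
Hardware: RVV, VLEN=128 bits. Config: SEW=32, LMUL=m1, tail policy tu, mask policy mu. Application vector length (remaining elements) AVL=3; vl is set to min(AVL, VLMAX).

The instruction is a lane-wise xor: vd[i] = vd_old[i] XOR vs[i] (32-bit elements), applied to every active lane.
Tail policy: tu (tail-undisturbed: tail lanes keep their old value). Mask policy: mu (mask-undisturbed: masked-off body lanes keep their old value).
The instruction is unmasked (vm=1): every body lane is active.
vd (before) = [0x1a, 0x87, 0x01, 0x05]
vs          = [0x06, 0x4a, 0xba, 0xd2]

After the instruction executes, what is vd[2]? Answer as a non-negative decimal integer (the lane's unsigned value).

vd[2] = 187

VLMAX = (128 × 1) / 32 = 4 lanes
AVL=3 ≤ VLMAX=4, so vl = 3
  i=0: xor(0x1a,0x06) → 28
  i=1: xor(0x87,0x4a) → 205
  i=2: xor(0x01,0xba) → 187
  i=3: tail/keep → 5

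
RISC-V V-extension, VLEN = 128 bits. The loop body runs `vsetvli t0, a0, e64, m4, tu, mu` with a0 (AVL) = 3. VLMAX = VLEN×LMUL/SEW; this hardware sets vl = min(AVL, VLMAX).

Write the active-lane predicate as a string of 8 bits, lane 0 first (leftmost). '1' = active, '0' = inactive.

predicate = 11100000

VLMAX = VLEN×LMUL/SEW = 128×4/64 = 8
AVL=3 ≤ VLMAX=8, so vl = 3
bits (lane 0 leftmost): 11100000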